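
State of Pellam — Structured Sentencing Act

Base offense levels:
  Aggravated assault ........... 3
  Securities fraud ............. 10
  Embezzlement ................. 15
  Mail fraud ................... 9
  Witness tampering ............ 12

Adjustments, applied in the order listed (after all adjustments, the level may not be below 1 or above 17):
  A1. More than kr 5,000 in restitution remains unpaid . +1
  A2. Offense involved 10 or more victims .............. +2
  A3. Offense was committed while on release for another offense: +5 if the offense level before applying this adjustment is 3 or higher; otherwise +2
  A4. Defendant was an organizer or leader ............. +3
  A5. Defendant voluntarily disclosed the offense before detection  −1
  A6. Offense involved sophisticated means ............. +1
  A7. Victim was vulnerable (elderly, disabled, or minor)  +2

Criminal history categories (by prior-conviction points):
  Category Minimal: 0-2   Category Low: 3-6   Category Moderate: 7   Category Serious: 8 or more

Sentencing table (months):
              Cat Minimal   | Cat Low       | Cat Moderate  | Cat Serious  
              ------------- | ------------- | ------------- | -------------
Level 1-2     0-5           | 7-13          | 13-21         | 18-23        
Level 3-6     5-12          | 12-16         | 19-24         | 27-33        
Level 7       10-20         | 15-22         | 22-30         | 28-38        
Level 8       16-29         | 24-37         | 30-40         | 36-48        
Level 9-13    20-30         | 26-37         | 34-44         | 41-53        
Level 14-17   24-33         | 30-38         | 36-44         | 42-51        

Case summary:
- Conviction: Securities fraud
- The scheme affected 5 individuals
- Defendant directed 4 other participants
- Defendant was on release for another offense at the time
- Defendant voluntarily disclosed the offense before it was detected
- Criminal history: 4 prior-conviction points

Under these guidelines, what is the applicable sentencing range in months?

30-38 months

Base offense level for securities fraud: 10.
A2 does not apply.
A3 applies (level before this adjustment is 10 ≥ 3, so +5): 10 + 5 = 15.
A4 applies: 15 + 3 = 18.
A5 applies: 18 − 1 = 17.
A6 does not apply.
A7 does not apply.
Final offense level: 17.
Criminal history: 4 prior points → Category Low (3-6).
Level 17 falls in the 14-17 band.
Grid: Level 14-17 × Category Low = 30-38 months.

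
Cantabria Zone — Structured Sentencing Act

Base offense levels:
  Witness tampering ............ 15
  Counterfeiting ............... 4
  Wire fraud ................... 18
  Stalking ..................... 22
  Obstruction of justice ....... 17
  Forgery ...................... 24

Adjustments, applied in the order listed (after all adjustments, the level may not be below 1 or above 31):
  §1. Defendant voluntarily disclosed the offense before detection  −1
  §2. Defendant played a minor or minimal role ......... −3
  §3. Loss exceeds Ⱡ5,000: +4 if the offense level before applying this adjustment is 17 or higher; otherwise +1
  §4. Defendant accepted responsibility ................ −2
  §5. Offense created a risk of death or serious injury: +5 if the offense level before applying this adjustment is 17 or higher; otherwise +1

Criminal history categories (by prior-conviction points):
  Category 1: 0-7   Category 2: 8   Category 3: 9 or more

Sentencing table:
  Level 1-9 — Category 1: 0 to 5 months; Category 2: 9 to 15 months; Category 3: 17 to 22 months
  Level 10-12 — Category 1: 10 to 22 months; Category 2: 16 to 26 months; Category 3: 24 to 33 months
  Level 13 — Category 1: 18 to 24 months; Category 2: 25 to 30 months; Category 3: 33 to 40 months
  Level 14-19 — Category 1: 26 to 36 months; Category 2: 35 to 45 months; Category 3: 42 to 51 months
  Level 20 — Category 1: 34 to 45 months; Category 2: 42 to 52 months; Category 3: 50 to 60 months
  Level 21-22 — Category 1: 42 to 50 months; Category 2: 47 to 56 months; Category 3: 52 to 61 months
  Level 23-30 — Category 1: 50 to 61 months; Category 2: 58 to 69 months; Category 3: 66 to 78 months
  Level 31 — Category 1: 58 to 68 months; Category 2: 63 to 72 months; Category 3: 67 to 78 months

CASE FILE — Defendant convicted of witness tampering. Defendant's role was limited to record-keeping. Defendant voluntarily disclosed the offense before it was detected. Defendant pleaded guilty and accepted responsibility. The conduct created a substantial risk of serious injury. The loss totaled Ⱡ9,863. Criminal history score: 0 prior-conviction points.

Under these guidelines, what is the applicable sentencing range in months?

Base offense level for witness tampering: 15.
§1 applies: 15 − 1 = 14.
§2 applies: 14 − 3 = 11.
§3 applies (level before this adjustment is 11 < 17, so +1): 11 + 1 = 12.
§4 applies: 12 − 2 = 10.
§5 applies (level before this adjustment is 10 < 17, so +1): 10 + 1 = 11.
Final offense level: 11.
Criminal history: 0 prior points → Category 1 (0-7).
Level 11 falls in the 10-12 band.
Grid: Level 10-12 × Category 1 = 10-22 months.

10-22 months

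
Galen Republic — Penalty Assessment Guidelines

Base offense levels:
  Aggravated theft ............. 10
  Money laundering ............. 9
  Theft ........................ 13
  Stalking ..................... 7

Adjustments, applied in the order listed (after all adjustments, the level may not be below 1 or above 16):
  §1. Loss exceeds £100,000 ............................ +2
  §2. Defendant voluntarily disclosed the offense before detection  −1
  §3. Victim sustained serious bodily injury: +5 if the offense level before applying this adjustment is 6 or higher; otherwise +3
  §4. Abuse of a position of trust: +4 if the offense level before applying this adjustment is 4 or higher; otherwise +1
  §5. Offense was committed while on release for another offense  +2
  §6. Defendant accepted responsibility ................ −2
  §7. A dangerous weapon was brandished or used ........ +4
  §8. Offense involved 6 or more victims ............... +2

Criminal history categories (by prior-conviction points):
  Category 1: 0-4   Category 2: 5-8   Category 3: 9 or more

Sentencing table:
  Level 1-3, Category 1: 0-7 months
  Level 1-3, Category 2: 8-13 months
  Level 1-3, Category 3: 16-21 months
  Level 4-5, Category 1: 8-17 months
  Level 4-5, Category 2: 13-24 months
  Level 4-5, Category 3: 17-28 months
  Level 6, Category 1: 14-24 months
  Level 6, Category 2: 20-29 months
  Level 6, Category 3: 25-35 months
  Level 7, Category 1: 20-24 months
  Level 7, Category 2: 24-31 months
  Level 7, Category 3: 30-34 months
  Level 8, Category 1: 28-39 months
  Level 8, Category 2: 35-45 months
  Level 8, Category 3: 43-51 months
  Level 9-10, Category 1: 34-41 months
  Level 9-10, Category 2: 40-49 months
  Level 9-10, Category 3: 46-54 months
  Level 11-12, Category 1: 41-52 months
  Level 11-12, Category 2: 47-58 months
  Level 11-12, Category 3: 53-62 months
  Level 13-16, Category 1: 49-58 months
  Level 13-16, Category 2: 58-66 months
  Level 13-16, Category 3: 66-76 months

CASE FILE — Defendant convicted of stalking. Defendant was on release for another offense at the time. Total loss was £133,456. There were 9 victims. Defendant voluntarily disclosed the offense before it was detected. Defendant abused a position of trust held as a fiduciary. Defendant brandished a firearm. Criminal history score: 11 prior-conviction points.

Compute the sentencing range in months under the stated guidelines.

66-76 months

Base offense level for stalking: 7.
§1 applies: 7 + 2 = 9.
§2 applies: 9 − 1 = 8.
§4 applies (level before this adjustment is 8 ≥ 4, so +4): 8 + 4 = 12.
§5 applies: 12 + 2 = 14.
§7 applies: 14 + 4 = 18.
§8 applies: 18 + 2 = 20.
Level 20 exceeds the maximum of 16; capped at 16.
Final offense level: 16.
Criminal history: 11 prior points → Category 3 (9+).
Level 16 falls in the 13-16 band.
Grid: Level 13-16 × Category 3 = 66-76 months.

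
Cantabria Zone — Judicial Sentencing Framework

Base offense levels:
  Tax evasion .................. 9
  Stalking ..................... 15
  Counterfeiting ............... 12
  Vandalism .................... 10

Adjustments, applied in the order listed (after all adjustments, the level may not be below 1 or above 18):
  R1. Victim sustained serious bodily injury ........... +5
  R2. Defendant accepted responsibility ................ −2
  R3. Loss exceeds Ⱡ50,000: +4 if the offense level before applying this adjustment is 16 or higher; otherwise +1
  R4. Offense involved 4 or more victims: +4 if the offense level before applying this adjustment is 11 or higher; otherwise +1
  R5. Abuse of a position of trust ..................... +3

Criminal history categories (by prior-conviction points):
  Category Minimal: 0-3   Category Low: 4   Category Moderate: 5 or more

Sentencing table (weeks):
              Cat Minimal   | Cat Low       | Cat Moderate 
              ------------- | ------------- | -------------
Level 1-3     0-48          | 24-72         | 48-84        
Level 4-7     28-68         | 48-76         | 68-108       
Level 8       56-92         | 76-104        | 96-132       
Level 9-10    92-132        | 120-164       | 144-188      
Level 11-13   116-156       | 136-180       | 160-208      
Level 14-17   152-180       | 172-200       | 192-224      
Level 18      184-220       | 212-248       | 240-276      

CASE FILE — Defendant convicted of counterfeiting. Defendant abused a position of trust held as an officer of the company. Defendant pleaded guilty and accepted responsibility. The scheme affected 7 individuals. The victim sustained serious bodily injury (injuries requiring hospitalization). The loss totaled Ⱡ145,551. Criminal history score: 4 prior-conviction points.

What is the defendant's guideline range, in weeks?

212-248 weeks

Base offense level for counterfeiting: 12.
R1 applies: 12 + 5 = 17.
R2 applies: 17 − 2 = 15.
R3 applies (level before this adjustment is 15 < 16, so +1): 15 + 1 = 16.
R4 applies (level before this adjustment is 16 ≥ 11, so +4): 16 + 4 = 20.
R5 applies: 20 + 3 = 23.
Level 23 exceeds the maximum of 18; capped at 18.
Final offense level: 18.
Criminal history: 4 prior points → Category Low (4).
Level 18 falls in the 18 band.
Grid: Level 18 × Category Low = 212-248 weeks.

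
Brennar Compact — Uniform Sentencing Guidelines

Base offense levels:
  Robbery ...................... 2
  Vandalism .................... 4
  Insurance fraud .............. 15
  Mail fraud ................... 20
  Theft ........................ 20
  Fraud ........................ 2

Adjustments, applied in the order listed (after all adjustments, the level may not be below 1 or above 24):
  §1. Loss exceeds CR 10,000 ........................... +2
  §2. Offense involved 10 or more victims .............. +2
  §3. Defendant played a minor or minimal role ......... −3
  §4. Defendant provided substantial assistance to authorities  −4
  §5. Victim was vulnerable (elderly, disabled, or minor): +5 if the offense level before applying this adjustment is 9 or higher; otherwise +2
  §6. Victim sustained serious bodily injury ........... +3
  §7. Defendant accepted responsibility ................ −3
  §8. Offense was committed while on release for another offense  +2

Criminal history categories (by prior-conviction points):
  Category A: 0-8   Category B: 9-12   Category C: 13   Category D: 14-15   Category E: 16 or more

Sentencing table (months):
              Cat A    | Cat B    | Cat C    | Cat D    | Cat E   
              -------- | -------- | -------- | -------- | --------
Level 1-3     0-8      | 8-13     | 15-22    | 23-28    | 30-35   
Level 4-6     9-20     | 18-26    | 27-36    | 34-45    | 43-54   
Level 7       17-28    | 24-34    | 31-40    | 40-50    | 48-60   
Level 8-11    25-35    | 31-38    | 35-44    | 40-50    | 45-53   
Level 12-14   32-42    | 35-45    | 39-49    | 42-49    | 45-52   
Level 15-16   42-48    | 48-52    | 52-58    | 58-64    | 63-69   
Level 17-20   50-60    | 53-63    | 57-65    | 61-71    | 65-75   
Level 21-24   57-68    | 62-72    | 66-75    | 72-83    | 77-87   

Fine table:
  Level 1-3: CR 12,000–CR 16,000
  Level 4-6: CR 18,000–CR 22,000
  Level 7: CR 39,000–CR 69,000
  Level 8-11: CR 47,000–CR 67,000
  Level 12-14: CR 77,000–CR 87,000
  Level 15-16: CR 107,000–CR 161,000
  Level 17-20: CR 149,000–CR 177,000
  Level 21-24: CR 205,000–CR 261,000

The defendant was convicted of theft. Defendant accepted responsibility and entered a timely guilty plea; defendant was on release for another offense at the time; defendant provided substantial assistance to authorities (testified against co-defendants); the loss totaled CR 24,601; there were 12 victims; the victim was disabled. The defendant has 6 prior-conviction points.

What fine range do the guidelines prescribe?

Base offense level for theft: 20.
§1 applies: 20 + 2 = 22.
§2 applies: 22 + 2 = 24.
§4 applies: 24 − 4 = 20.
§5 applies (level before this adjustment is 20 ≥ 9, so +5): 20 + 5 = 25.
§6 does not apply.
§7 applies: 25 − 3 = 22.
§8 applies: 22 + 2 = 24.
Final offense level: 24.
Level 24 falls in the 21-24 band.
Fine table: Level 21-24 → CR 205,000–CR 261,000.

CR 205,000–CR 261,000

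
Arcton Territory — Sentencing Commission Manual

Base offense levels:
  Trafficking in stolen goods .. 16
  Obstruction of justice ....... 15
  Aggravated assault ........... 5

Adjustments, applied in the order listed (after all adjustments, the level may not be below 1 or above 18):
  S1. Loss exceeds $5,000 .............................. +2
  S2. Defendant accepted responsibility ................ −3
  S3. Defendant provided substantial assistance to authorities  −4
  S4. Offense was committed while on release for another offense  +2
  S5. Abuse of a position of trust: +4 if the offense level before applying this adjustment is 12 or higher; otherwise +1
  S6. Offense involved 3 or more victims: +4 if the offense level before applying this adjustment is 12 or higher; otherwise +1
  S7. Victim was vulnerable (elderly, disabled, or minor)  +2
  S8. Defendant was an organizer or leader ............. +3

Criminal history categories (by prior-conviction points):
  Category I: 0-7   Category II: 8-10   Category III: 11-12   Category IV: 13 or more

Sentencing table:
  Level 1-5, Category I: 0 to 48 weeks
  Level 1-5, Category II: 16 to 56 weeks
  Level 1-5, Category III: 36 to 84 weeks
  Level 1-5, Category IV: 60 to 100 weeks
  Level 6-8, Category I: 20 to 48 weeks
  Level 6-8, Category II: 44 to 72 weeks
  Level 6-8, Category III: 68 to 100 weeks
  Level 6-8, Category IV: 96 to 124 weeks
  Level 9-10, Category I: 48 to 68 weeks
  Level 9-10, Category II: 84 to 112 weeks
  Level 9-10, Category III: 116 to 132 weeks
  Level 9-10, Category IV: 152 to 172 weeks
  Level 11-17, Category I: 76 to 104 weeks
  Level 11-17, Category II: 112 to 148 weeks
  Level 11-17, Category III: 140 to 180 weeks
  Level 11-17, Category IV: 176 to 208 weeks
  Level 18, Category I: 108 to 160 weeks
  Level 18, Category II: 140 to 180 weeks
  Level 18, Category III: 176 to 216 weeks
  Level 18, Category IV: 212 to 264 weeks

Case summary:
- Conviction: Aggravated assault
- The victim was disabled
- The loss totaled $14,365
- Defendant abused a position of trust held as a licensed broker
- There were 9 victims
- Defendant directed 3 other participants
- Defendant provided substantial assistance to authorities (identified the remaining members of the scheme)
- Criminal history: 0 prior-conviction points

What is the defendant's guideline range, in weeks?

48-68 weeks

Base offense level for aggravated assault: 5.
S1 applies: 5 + 2 = 7.
S2 does not apply.
S3 applies: 7 − 4 = 3.
S5 applies (level before this adjustment is 3 < 12, so +1): 3 + 1 = 4.
S6 applies (level before this adjustment is 4 < 12, so +1): 4 + 1 = 5.
S7 applies: 5 + 2 = 7.
S8 applies: 7 + 3 = 10.
Final offense level: 10.
Criminal history: 0 prior points → Category I (0-7).
Level 10 falls in the 9-10 band.
Grid: Level 9-10 × Category I = 48-68 weeks.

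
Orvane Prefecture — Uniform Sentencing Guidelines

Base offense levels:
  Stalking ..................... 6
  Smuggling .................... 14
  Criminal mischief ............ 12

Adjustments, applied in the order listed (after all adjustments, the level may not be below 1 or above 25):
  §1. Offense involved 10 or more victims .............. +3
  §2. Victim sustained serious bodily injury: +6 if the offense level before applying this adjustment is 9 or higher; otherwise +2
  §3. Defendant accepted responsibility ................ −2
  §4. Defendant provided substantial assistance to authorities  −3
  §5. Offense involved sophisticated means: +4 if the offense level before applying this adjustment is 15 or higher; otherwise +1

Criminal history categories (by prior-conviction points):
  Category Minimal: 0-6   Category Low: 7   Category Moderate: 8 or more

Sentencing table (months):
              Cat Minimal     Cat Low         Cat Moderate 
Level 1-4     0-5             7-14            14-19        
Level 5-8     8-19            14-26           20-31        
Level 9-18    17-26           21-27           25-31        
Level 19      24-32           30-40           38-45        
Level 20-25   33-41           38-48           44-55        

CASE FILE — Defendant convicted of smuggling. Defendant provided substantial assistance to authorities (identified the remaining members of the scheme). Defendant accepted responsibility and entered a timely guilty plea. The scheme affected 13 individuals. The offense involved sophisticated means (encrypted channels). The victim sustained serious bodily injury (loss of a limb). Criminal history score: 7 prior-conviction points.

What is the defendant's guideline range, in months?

38-48 months

Base offense level for smuggling: 14.
§1 applies: 14 + 3 = 17.
§2 applies (level before this adjustment is 17 ≥ 9, so +6): 17 + 6 = 23.
§3 applies: 23 − 2 = 21.
§4 applies: 21 − 3 = 18.
§5 applies (level before this adjustment is 18 ≥ 15, so +4): 18 + 4 = 22.
Final offense level: 22.
Criminal history: 7 prior points → Category Low (7).
Level 22 falls in the 20-25 band.
Grid: Level 20-25 × Category Low = 38-48 months.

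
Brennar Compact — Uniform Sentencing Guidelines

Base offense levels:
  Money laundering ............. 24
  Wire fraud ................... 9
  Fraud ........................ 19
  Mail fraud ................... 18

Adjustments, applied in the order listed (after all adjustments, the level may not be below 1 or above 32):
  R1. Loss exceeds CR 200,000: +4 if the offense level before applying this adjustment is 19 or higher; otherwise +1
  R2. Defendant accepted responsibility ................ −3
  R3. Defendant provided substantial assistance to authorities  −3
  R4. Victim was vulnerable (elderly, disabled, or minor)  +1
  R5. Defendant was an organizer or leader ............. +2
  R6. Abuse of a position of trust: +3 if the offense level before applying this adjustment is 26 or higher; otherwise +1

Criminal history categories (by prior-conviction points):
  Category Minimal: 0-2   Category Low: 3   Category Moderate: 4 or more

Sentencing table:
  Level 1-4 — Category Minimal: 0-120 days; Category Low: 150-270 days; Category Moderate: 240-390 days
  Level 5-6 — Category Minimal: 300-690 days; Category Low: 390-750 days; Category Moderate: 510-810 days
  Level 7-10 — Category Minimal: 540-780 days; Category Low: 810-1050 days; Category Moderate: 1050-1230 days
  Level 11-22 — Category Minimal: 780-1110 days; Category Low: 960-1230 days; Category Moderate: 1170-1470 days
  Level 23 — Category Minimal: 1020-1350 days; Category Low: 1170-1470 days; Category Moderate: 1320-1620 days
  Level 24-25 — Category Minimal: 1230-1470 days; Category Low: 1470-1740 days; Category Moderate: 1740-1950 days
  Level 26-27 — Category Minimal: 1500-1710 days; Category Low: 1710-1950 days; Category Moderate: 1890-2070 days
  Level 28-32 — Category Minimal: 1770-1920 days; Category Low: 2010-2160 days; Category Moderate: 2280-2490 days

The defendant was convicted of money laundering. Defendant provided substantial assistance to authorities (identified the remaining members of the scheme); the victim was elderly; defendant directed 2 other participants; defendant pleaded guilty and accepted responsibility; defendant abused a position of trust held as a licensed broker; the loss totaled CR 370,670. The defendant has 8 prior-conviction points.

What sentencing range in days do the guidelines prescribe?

Base offense level for money laundering: 24.
R1 applies (level before this adjustment is 24 ≥ 19, so +4): 24 + 4 = 28.
R2 applies: 28 − 3 = 25.
R3 applies: 25 − 3 = 22.
R4 applies: 22 + 1 = 23.
R5 applies: 23 + 2 = 25.
R6 applies (level before this adjustment is 25 < 26, so +1): 25 + 1 = 26.
Final offense level: 26.
Criminal history: 8 prior points → Category Moderate (4+).
Level 26 falls in the 26-27 band.
Grid: Level 26-27 × Category Moderate = 1890-2070 days.

1890-2070 days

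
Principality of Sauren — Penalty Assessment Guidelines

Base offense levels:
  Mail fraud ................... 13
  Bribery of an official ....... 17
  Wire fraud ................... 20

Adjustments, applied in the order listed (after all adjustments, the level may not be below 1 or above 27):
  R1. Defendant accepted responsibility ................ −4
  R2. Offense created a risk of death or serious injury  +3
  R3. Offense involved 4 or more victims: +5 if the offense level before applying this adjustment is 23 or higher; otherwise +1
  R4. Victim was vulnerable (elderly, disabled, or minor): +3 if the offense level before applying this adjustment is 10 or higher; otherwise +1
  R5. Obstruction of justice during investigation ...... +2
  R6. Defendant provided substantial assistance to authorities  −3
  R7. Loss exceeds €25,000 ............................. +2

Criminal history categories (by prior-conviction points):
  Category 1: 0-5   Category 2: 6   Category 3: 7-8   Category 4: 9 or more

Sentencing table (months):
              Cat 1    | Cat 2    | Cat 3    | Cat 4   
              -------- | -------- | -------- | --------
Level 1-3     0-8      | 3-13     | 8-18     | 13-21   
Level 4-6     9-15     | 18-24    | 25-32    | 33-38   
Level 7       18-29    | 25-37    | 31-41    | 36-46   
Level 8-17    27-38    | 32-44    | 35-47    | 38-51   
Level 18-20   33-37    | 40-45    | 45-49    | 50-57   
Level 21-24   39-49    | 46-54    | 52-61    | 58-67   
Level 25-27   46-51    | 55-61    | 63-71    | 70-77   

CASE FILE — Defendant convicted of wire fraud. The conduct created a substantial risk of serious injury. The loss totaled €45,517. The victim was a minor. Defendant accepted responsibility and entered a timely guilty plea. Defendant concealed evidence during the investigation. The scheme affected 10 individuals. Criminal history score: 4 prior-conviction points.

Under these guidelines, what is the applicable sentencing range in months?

Base offense level for wire fraud: 20.
R1 applies: 20 − 4 = 16.
R2 applies: 16 + 3 = 19.
R3 applies (level before this adjustment is 19 < 23, so +1): 19 + 1 = 20.
R4 applies (level before this adjustment is 20 ≥ 10, so +3): 20 + 3 = 23.
R5 applies: 23 + 2 = 25.
R6 does not apply.
R7 applies: 25 + 2 = 27.
Final offense level: 27.
Criminal history: 4 prior points → Category 1 (0-5).
Level 27 falls in the 25-27 band.
Grid: Level 25-27 × Category 1 = 46-51 months.

46-51 months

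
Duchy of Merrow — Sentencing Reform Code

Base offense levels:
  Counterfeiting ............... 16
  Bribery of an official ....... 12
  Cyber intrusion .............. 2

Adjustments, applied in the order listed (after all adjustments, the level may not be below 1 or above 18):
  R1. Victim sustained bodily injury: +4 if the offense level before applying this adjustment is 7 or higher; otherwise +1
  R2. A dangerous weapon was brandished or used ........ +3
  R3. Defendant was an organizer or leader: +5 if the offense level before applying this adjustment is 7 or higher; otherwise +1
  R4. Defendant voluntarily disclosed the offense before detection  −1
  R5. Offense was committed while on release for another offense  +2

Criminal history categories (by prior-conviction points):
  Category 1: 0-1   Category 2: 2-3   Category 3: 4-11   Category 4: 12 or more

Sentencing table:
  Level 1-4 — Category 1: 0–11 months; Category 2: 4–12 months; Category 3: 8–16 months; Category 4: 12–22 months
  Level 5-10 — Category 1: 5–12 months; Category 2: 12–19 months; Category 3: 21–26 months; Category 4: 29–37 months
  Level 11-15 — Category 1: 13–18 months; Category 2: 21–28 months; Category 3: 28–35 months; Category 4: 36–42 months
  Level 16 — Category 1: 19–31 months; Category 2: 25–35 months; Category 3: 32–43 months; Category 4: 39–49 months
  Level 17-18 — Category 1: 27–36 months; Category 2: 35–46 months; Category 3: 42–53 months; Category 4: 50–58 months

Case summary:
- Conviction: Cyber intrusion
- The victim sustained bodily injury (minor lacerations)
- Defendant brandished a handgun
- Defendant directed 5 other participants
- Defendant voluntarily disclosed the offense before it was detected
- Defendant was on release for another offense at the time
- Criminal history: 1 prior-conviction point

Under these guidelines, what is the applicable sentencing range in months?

Base offense level for cyber intrusion: 2.
R1 applies (level before this adjustment is 2 < 7, so +1): 2 + 1 = 3.
R2 applies: 3 + 3 = 6.
R3 applies (level before this adjustment is 6 < 7, so +1): 6 + 1 = 7.
R4 applies: 7 − 1 = 6.
R5 applies: 6 + 2 = 8.
Final offense level: 8.
Criminal history: 1 prior point → Category 1 (0-1).
Level 8 falls in the 5-10 band.
Grid: Level 5-10 × Category 1 = 5-12 months.

5-12 months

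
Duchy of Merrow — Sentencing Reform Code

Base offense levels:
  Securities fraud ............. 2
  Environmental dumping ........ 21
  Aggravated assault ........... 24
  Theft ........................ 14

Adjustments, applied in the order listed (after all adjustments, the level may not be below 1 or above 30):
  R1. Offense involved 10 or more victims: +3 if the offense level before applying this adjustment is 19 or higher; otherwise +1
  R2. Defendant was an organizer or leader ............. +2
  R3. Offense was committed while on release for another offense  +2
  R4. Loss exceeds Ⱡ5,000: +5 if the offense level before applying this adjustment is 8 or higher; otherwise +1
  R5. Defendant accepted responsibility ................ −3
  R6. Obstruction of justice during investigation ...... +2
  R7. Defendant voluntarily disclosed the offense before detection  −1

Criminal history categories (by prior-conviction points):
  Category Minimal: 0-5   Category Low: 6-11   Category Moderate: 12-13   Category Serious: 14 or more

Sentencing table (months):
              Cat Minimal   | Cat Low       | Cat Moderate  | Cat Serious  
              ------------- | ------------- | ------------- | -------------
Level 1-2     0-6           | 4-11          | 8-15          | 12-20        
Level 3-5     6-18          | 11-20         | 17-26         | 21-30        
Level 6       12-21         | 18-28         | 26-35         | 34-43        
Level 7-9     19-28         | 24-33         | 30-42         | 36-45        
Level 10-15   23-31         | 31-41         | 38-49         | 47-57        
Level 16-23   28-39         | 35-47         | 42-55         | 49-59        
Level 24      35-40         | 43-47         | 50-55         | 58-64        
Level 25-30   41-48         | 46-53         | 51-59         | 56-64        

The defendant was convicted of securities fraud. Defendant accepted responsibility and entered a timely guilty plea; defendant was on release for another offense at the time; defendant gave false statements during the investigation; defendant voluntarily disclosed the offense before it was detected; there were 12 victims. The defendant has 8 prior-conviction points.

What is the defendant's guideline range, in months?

Base offense level for securities fraud: 2.
R1 applies (level before this adjustment is 2 < 19, so +1): 2 + 1 = 3.
R2 does not apply.
R3 applies: 3 + 2 = 5.
R5 applies: 5 − 3 = 2.
R6 applies: 2 + 2 = 4.
R7 applies: 4 − 1 = 3.
Final offense level: 3.
Criminal history: 8 prior points → Category Low (6-11).
Level 3 falls in the 3-5 band.
Grid: Level 3-5 × Category Low = 11-20 months.

11-20 months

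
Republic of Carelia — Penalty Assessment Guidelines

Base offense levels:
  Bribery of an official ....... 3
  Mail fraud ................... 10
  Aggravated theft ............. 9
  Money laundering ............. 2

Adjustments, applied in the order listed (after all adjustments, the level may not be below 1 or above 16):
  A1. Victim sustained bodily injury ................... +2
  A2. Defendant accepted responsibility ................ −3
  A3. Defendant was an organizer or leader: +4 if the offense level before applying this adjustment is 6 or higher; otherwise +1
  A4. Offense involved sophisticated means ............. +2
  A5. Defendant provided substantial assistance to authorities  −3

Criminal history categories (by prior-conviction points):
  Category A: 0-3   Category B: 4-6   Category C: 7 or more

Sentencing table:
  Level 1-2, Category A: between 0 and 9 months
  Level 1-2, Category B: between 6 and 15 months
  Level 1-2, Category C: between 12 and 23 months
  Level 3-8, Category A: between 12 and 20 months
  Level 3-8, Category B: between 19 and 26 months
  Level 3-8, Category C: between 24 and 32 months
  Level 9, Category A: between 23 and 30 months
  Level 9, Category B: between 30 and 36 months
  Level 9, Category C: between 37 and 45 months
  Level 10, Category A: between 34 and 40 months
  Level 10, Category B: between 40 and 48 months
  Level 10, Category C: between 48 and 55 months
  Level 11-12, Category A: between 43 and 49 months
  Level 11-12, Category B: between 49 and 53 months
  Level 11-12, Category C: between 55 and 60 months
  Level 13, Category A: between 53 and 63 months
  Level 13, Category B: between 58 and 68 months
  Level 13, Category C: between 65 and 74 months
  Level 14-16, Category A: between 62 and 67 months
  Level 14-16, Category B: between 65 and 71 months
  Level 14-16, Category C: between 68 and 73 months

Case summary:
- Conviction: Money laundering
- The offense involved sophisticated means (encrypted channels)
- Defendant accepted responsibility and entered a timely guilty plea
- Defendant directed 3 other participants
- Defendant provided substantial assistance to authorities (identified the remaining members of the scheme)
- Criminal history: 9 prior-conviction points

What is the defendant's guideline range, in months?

12-23 months

Base offense level for money laundering: 2.
A1 does not apply.
A2 applies: 2 − 3 = -1.
A3 applies (level before this adjustment is -1 < 6, so +1): -1 + 1 = 0.
A4 applies: 0 + 2 = 2.
A5 applies: 2 − 3 = -1.
Level -1 is below the minimum of 1; floored at 1.
Final offense level: 1.
Criminal history: 9 prior points → Category C (7+).
Level 1 falls in the 1-2 band.
Grid: Level 1-2 × Category C = 12-23 months.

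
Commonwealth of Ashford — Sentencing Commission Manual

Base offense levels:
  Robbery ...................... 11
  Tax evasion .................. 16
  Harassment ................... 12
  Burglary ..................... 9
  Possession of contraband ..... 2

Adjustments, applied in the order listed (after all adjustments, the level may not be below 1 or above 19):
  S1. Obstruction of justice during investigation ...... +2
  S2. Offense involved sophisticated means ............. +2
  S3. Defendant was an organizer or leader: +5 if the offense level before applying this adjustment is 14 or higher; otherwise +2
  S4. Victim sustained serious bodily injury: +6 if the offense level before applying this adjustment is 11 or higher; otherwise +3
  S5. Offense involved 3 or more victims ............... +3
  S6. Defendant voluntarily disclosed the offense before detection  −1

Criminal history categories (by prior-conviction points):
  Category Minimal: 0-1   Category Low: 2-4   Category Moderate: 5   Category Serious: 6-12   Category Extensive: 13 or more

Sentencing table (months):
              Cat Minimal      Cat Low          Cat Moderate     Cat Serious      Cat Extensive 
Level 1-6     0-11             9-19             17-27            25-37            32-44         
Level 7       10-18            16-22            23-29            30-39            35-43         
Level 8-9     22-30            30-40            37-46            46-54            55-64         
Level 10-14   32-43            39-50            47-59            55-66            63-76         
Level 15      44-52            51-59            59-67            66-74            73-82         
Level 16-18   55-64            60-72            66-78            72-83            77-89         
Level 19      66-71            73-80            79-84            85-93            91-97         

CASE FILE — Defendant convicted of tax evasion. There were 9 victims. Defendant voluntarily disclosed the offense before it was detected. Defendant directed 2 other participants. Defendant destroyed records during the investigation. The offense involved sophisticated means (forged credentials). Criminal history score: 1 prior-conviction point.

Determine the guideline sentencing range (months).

66-71 months

Base offense level for tax evasion: 16.
S1 applies: 16 + 2 = 18.
S2 applies: 18 + 2 = 20.
S3 applies (level before this adjustment is 20 ≥ 14, so +5): 20 + 5 = 25.
S4 does not apply.
S5 applies: 25 + 3 = 28.
S6 applies: 28 − 1 = 27.
Level 27 exceeds the maximum of 19; capped at 19.
Final offense level: 19.
Criminal history: 1 prior point → Category Minimal (0-1).
Level 19 falls in the 19 band.
Grid: Level 19 × Category Minimal = 66-71 months.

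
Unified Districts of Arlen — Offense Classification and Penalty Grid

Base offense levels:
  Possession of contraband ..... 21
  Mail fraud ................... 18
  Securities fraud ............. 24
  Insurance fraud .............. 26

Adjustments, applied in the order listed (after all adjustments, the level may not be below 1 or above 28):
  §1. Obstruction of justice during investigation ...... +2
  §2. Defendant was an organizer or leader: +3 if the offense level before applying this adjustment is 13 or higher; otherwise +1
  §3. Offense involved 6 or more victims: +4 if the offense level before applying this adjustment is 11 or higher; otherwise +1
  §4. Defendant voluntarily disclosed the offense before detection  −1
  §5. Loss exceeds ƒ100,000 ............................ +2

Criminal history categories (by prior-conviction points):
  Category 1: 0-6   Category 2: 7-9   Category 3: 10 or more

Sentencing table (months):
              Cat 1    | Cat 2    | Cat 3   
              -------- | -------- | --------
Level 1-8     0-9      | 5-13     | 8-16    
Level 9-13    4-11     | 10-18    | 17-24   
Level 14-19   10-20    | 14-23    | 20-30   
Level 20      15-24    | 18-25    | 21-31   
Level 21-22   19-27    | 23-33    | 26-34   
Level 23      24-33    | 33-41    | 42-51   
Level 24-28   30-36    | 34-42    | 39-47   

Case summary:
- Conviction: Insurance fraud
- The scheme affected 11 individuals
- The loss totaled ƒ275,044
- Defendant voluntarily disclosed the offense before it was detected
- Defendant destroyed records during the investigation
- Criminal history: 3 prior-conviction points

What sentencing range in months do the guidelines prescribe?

Base offense level for insurance fraud: 26.
§1 applies: 26 + 2 = 28.
§2 does not apply.
§3 applies (level before this adjustment is 28 ≥ 11, so +4): 28 + 4 = 32.
§4 applies: 32 − 1 = 31.
§5 applies: 31 + 2 = 33.
Level 33 exceeds the maximum of 28; capped at 28.
Final offense level: 28.
Criminal history: 3 prior points → Category 1 (0-6).
Level 28 falls in the 24-28 band.
Grid: Level 24-28 × Category 1 = 30-36 months.

30-36 months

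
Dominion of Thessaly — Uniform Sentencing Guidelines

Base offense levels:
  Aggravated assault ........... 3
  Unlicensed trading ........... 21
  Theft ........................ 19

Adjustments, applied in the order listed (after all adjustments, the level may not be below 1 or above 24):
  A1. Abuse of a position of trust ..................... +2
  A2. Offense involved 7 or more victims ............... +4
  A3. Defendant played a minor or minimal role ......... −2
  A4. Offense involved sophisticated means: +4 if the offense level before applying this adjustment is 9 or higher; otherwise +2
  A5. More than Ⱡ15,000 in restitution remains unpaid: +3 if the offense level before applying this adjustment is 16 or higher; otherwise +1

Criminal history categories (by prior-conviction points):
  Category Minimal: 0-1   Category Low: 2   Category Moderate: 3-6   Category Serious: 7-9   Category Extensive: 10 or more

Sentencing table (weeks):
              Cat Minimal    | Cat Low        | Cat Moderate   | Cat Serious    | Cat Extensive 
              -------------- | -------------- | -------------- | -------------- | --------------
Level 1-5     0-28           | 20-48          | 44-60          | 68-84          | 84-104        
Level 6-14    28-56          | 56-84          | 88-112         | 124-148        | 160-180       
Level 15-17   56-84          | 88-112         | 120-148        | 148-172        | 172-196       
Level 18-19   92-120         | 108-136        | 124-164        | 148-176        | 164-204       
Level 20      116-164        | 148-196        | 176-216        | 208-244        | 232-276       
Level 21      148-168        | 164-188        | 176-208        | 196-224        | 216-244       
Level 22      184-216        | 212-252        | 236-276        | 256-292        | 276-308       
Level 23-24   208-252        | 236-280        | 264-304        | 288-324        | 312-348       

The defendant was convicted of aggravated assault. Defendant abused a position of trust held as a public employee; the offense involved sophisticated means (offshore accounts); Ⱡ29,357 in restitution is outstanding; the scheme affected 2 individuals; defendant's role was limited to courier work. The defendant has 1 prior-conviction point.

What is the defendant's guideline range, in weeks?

Base offense level for aggravated assault: 3.
A1 applies: 3 + 2 = 5.
A3 applies: 5 − 2 = 3.
A4 applies (level before this adjustment is 3 < 9, so +2): 3 + 2 = 5.
A5 applies (level before this adjustment is 5 < 16, so +1): 5 + 1 = 6.
Final offense level: 6.
Criminal history: 1 prior point → Category Minimal (0-1).
Level 6 falls in the 6-14 band.
Grid: Level 6-14 × Category Minimal = 28-56 weeks.

28-56 weeks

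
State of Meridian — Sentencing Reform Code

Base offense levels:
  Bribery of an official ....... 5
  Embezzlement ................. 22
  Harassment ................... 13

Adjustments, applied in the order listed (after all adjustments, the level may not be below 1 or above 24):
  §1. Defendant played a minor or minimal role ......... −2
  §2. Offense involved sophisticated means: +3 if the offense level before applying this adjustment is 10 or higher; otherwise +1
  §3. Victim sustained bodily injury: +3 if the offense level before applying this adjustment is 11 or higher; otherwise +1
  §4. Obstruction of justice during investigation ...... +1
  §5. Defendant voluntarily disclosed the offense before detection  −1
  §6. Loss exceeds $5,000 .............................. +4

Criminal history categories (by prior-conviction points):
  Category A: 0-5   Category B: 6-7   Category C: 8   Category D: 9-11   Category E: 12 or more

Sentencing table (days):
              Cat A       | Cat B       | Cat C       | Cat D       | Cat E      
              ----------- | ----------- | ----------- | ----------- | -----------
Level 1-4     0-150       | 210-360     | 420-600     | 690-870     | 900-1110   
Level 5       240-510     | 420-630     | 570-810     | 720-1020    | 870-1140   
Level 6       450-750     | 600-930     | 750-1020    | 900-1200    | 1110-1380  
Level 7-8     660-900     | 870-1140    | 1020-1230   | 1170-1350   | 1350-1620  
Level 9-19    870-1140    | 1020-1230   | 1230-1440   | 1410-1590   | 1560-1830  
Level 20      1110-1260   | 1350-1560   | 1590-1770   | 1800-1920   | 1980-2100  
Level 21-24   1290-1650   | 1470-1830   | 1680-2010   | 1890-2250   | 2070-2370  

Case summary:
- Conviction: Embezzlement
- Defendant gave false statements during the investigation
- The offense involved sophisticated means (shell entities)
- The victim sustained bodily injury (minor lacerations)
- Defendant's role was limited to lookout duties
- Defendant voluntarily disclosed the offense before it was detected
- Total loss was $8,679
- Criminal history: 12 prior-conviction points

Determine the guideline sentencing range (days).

Base offense level for embezzlement: 22.
§1 applies: 22 − 2 = 20.
§2 applies (level before this adjustment is 20 ≥ 10, so +3): 20 + 3 = 23.
§3 applies (level before this adjustment is 23 ≥ 11, so +3): 23 + 3 = 26.
§4 applies: 26 + 1 = 27.
§5 applies: 27 − 1 = 26.
§6 applies: 26 + 4 = 30.
Level 30 exceeds the maximum of 24; capped at 24.
Final offense level: 24.
Criminal history: 12 prior points → Category E (12+).
Level 24 falls in the 21-24 band.
Grid: Level 21-24 × Category E = 2070-2370 days.

2070-2370 days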